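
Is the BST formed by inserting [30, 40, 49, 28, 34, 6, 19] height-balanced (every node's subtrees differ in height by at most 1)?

Tree (level-order array): [30, 28, 40, 6, None, 34, 49, None, 19]
Definition: a tree is height-balanced if, at every node, |h(left) - h(right)| <= 1 (empty subtree has height -1).
Bottom-up per-node check:
  node 19: h_left=-1, h_right=-1, diff=0 [OK], height=0
  node 6: h_left=-1, h_right=0, diff=1 [OK], height=1
  node 28: h_left=1, h_right=-1, diff=2 [FAIL (|1--1|=2 > 1)], height=2
  node 34: h_left=-1, h_right=-1, diff=0 [OK], height=0
  node 49: h_left=-1, h_right=-1, diff=0 [OK], height=0
  node 40: h_left=0, h_right=0, diff=0 [OK], height=1
  node 30: h_left=2, h_right=1, diff=1 [OK], height=3
Node 28 violates the condition: |1 - -1| = 2 > 1.
Result: Not balanced


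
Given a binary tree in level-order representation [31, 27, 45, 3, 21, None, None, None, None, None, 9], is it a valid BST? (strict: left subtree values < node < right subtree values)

Level-order array: [31, 27, 45, 3, 21, None, None, None, None, None, 9]
Validate using subtree bounds (lo, hi): at each node, require lo < value < hi,
then recurse left with hi=value and right with lo=value.
Preorder trace (stopping at first violation):
  at node 31 with bounds (-inf, +inf): OK
  at node 27 with bounds (-inf, 31): OK
  at node 3 with bounds (-inf, 27): OK
  at node 21 with bounds (27, 31): VIOLATION
Node 21 violates its bound: not (27 < 21 < 31).
Result: Not a valid BST


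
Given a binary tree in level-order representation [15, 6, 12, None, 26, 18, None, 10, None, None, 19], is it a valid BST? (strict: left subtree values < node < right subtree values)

Level-order array: [15, 6, 12, None, 26, 18, None, 10, None, None, 19]
Validate using subtree bounds (lo, hi): at each node, require lo < value < hi,
then recurse left with hi=value and right with lo=value.
Preorder trace (stopping at first violation):
  at node 15 with bounds (-inf, +inf): OK
  at node 6 with bounds (-inf, 15): OK
  at node 26 with bounds (6, 15): VIOLATION
Node 26 violates its bound: not (6 < 26 < 15).
Result: Not a valid BST


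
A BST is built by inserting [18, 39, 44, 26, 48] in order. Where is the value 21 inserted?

Starting tree (level order): [18, None, 39, 26, 44, None, None, None, 48]
Insertion path: 18 -> 39 -> 26
Result: insert 21 as left child of 26
Final tree (level order): [18, None, 39, 26, 44, 21, None, None, 48]


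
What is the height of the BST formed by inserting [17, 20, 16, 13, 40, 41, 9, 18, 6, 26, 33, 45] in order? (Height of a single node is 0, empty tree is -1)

Insertion order: [17, 20, 16, 13, 40, 41, 9, 18, 6, 26, 33, 45]
Tree (level-order array): [17, 16, 20, 13, None, 18, 40, 9, None, None, None, 26, 41, 6, None, None, 33, None, 45]
Compute height bottom-up (empty subtree = -1):
  height(6) = 1 + max(-1, -1) = 0
  height(9) = 1 + max(0, -1) = 1
  height(13) = 1 + max(1, -1) = 2
  height(16) = 1 + max(2, -1) = 3
  height(18) = 1 + max(-1, -1) = 0
  height(33) = 1 + max(-1, -1) = 0
  height(26) = 1 + max(-1, 0) = 1
  height(45) = 1 + max(-1, -1) = 0
  height(41) = 1 + max(-1, 0) = 1
  height(40) = 1 + max(1, 1) = 2
  height(20) = 1 + max(0, 2) = 3
  height(17) = 1 + max(3, 3) = 4
Height = 4


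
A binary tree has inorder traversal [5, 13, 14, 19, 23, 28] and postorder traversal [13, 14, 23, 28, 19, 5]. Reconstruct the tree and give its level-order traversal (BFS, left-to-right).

Inorder:   [5, 13, 14, 19, 23, 28]
Postorder: [13, 14, 23, 28, 19, 5]
Algorithm: postorder visits root last, so walk postorder right-to-left;
each value is the root of the current inorder slice — split it at that
value, recurse on the right subtree first, then the left.
Recursive splits:
  root=5; inorder splits into left=[], right=[13, 14, 19, 23, 28]
  root=19; inorder splits into left=[13, 14], right=[23, 28]
  root=28; inorder splits into left=[23], right=[]
  root=23; inorder splits into left=[], right=[]
  root=14; inorder splits into left=[13], right=[]
  root=13; inorder splits into left=[], right=[]
Reconstructed level-order: [5, 19, 14, 28, 13, 23]


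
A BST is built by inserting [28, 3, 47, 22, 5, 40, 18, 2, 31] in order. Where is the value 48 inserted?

Starting tree (level order): [28, 3, 47, 2, 22, 40, None, None, None, 5, None, 31, None, None, 18]
Insertion path: 28 -> 47
Result: insert 48 as right child of 47
Final tree (level order): [28, 3, 47, 2, 22, 40, 48, None, None, 5, None, 31, None, None, None, None, 18]


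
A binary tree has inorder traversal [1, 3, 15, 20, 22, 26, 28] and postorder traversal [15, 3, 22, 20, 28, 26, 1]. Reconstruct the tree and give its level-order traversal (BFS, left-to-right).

Inorder:   [1, 3, 15, 20, 22, 26, 28]
Postorder: [15, 3, 22, 20, 28, 26, 1]
Algorithm: postorder visits root last, so walk postorder right-to-left;
each value is the root of the current inorder slice — split it at that
value, recurse on the right subtree first, then the left.
Recursive splits:
  root=1; inorder splits into left=[], right=[3, 15, 20, 22, 26, 28]
  root=26; inorder splits into left=[3, 15, 20, 22], right=[28]
  root=28; inorder splits into left=[], right=[]
  root=20; inorder splits into left=[3, 15], right=[22]
  root=22; inorder splits into left=[], right=[]
  root=3; inorder splits into left=[], right=[15]
  root=15; inorder splits into left=[], right=[]
Reconstructed level-order: [1, 26, 20, 28, 3, 22, 15]


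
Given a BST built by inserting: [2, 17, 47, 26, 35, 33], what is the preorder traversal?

Tree insertion order: [2, 17, 47, 26, 35, 33]
Tree (level-order array): [2, None, 17, None, 47, 26, None, None, 35, 33]
Preorder traversal: [2, 17, 47, 26, 35, 33]


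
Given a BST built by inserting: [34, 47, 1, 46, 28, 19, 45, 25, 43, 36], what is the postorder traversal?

Tree insertion order: [34, 47, 1, 46, 28, 19, 45, 25, 43, 36]
Tree (level-order array): [34, 1, 47, None, 28, 46, None, 19, None, 45, None, None, 25, 43, None, None, None, 36]
Postorder traversal: [25, 19, 28, 1, 36, 43, 45, 46, 47, 34]


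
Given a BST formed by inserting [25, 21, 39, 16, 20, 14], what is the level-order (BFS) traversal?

Tree insertion order: [25, 21, 39, 16, 20, 14]
Tree (level-order array): [25, 21, 39, 16, None, None, None, 14, 20]
BFS from the root, enqueuing left then right child of each popped node:
  queue [25] -> pop 25, enqueue [21, 39], visited so far: [25]
  queue [21, 39] -> pop 21, enqueue [16], visited so far: [25, 21]
  queue [39, 16] -> pop 39, enqueue [none], visited so far: [25, 21, 39]
  queue [16] -> pop 16, enqueue [14, 20], visited so far: [25, 21, 39, 16]
  queue [14, 20] -> pop 14, enqueue [none], visited so far: [25, 21, 39, 16, 14]
  queue [20] -> pop 20, enqueue [none], visited so far: [25, 21, 39, 16, 14, 20]
Result: [25, 21, 39, 16, 14, 20]


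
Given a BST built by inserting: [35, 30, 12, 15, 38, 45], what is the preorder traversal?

Tree insertion order: [35, 30, 12, 15, 38, 45]
Tree (level-order array): [35, 30, 38, 12, None, None, 45, None, 15]
Preorder traversal: [35, 30, 12, 15, 38, 45]


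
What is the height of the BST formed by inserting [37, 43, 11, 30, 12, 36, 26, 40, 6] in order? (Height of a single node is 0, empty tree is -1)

Insertion order: [37, 43, 11, 30, 12, 36, 26, 40, 6]
Tree (level-order array): [37, 11, 43, 6, 30, 40, None, None, None, 12, 36, None, None, None, 26]
Compute height bottom-up (empty subtree = -1):
  height(6) = 1 + max(-1, -1) = 0
  height(26) = 1 + max(-1, -1) = 0
  height(12) = 1 + max(-1, 0) = 1
  height(36) = 1 + max(-1, -1) = 0
  height(30) = 1 + max(1, 0) = 2
  height(11) = 1 + max(0, 2) = 3
  height(40) = 1 + max(-1, -1) = 0
  height(43) = 1 + max(0, -1) = 1
  height(37) = 1 + max(3, 1) = 4
Height = 4


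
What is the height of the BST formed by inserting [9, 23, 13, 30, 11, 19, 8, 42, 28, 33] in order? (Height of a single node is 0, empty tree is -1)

Insertion order: [9, 23, 13, 30, 11, 19, 8, 42, 28, 33]
Tree (level-order array): [9, 8, 23, None, None, 13, 30, 11, 19, 28, 42, None, None, None, None, None, None, 33]
Compute height bottom-up (empty subtree = -1):
  height(8) = 1 + max(-1, -1) = 0
  height(11) = 1 + max(-1, -1) = 0
  height(19) = 1 + max(-1, -1) = 0
  height(13) = 1 + max(0, 0) = 1
  height(28) = 1 + max(-1, -1) = 0
  height(33) = 1 + max(-1, -1) = 0
  height(42) = 1 + max(0, -1) = 1
  height(30) = 1 + max(0, 1) = 2
  height(23) = 1 + max(1, 2) = 3
  height(9) = 1 + max(0, 3) = 4
Height = 4


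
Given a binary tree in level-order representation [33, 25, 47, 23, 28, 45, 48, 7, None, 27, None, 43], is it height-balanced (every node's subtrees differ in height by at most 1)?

Tree (level-order array): [33, 25, 47, 23, 28, 45, 48, 7, None, 27, None, 43]
Definition: a tree is height-balanced if, at every node, |h(left) - h(right)| <= 1 (empty subtree has height -1).
Bottom-up per-node check:
  node 7: h_left=-1, h_right=-1, diff=0 [OK], height=0
  node 23: h_left=0, h_right=-1, diff=1 [OK], height=1
  node 27: h_left=-1, h_right=-1, diff=0 [OK], height=0
  node 28: h_left=0, h_right=-1, diff=1 [OK], height=1
  node 25: h_left=1, h_right=1, diff=0 [OK], height=2
  node 43: h_left=-1, h_right=-1, diff=0 [OK], height=0
  node 45: h_left=0, h_right=-1, diff=1 [OK], height=1
  node 48: h_left=-1, h_right=-1, diff=0 [OK], height=0
  node 47: h_left=1, h_right=0, diff=1 [OK], height=2
  node 33: h_left=2, h_right=2, diff=0 [OK], height=3
All nodes satisfy the balance condition.
Result: Balanced


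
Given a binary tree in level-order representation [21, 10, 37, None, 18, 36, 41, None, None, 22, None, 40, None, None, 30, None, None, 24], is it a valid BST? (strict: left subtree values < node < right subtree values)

Level-order array: [21, 10, 37, None, 18, 36, 41, None, None, 22, None, 40, None, None, 30, None, None, 24]
Validate using subtree bounds (lo, hi): at each node, require lo < value < hi,
then recurse left with hi=value and right with lo=value.
Preorder trace (stopping at first violation):
  at node 21 with bounds (-inf, +inf): OK
  at node 10 with bounds (-inf, 21): OK
  at node 18 with bounds (10, 21): OK
  at node 37 with bounds (21, +inf): OK
  at node 36 with bounds (21, 37): OK
  at node 22 with bounds (21, 36): OK
  at node 30 with bounds (22, 36): OK
  at node 24 with bounds (22, 30): OK
  at node 41 with bounds (37, +inf): OK
  at node 40 with bounds (37, 41): OK
No violation found at any node.
Result: Valid BST


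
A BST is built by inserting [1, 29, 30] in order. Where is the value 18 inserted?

Starting tree (level order): [1, None, 29, None, 30]
Insertion path: 1 -> 29
Result: insert 18 as left child of 29
Final tree (level order): [1, None, 29, 18, 30]


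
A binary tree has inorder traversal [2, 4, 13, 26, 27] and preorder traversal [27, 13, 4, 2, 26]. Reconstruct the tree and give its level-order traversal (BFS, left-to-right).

Inorder:  [2, 4, 13, 26, 27]
Preorder: [27, 13, 4, 2, 26]
Algorithm: preorder visits root first, so consume preorder in order;
for each root, split the current inorder slice at that value into
left-subtree inorder and right-subtree inorder, then recurse.
Recursive splits:
  root=27; inorder splits into left=[2, 4, 13, 26], right=[]
  root=13; inorder splits into left=[2, 4], right=[26]
  root=4; inorder splits into left=[2], right=[]
  root=2; inorder splits into left=[], right=[]
  root=26; inorder splits into left=[], right=[]
Reconstructed level-order: [27, 13, 4, 26, 2]


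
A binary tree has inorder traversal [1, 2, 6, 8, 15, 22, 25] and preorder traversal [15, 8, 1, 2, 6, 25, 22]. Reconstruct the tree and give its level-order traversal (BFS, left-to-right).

Inorder:  [1, 2, 6, 8, 15, 22, 25]
Preorder: [15, 8, 1, 2, 6, 25, 22]
Algorithm: preorder visits root first, so consume preorder in order;
for each root, split the current inorder slice at that value into
left-subtree inorder and right-subtree inorder, then recurse.
Recursive splits:
  root=15; inorder splits into left=[1, 2, 6, 8], right=[22, 25]
  root=8; inorder splits into left=[1, 2, 6], right=[]
  root=1; inorder splits into left=[], right=[2, 6]
  root=2; inorder splits into left=[], right=[6]
  root=6; inorder splits into left=[], right=[]
  root=25; inorder splits into left=[22], right=[]
  root=22; inorder splits into left=[], right=[]
Reconstructed level-order: [15, 8, 25, 1, 22, 2, 6]


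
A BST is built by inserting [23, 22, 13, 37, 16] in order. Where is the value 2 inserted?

Starting tree (level order): [23, 22, 37, 13, None, None, None, None, 16]
Insertion path: 23 -> 22 -> 13
Result: insert 2 as left child of 13
Final tree (level order): [23, 22, 37, 13, None, None, None, 2, 16]


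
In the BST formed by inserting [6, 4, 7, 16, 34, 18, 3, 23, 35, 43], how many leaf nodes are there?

Tree built from: [6, 4, 7, 16, 34, 18, 3, 23, 35, 43]
Tree (level-order array): [6, 4, 7, 3, None, None, 16, None, None, None, 34, 18, 35, None, 23, None, 43]
Rule: A leaf has 0 children.
Per-node child counts:
  node 6: 2 child(ren)
  node 4: 1 child(ren)
  node 3: 0 child(ren)
  node 7: 1 child(ren)
  node 16: 1 child(ren)
  node 34: 2 child(ren)
  node 18: 1 child(ren)
  node 23: 0 child(ren)
  node 35: 1 child(ren)
  node 43: 0 child(ren)
Matching nodes: [3, 23, 43]
Count of leaf nodes: 3


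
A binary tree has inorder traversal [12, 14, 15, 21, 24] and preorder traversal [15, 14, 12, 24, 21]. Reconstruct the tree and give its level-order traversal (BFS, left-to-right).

Inorder:  [12, 14, 15, 21, 24]
Preorder: [15, 14, 12, 24, 21]
Algorithm: preorder visits root first, so consume preorder in order;
for each root, split the current inorder slice at that value into
left-subtree inorder and right-subtree inorder, then recurse.
Recursive splits:
  root=15; inorder splits into left=[12, 14], right=[21, 24]
  root=14; inorder splits into left=[12], right=[]
  root=12; inorder splits into left=[], right=[]
  root=24; inorder splits into left=[21], right=[]
  root=21; inorder splits into left=[], right=[]
Reconstructed level-order: [15, 14, 24, 12, 21]


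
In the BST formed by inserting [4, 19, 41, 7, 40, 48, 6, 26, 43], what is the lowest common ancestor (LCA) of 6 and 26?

Tree insertion order: [4, 19, 41, 7, 40, 48, 6, 26, 43]
Tree (level-order array): [4, None, 19, 7, 41, 6, None, 40, 48, None, None, 26, None, 43]
In a BST, the LCA of p=6, q=26 is the first node v on the
root-to-leaf path with p <= v <= q (go left if both < v, right if both > v).
Walk from root:
  at 4: both 6 and 26 > 4, go right
  at 19: 6 <= 19 <= 26, this is the LCA
LCA = 19


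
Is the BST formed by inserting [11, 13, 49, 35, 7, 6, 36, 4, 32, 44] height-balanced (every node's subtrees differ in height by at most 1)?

Tree (level-order array): [11, 7, 13, 6, None, None, 49, 4, None, 35, None, None, None, 32, 36, None, None, None, 44]
Definition: a tree is height-balanced if, at every node, |h(left) - h(right)| <= 1 (empty subtree has height -1).
Bottom-up per-node check:
  node 4: h_left=-1, h_right=-1, diff=0 [OK], height=0
  node 6: h_left=0, h_right=-1, diff=1 [OK], height=1
  node 7: h_left=1, h_right=-1, diff=2 [FAIL (|1--1|=2 > 1)], height=2
  node 32: h_left=-1, h_right=-1, diff=0 [OK], height=0
  node 44: h_left=-1, h_right=-1, diff=0 [OK], height=0
  node 36: h_left=-1, h_right=0, diff=1 [OK], height=1
  node 35: h_left=0, h_right=1, diff=1 [OK], height=2
  node 49: h_left=2, h_right=-1, diff=3 [FAIL (|2--1|=3 > 1)], height=3
  node 13: h_left=-1, h_right=3, diff=4 [FAIL (|-1-3|=4 > 1)], height=4
  node 11: h_left=2, h_right=4, diff=2 [FAIL (|2-4|=2 > 1)], height=5
Node 7 violates the condition: |1 - -1| = 2 > 1.
Result: Not balanced


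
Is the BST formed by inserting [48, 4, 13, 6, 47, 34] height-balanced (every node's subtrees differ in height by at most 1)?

Tree (level-order array): [48, 4, None, None, 13, 6, 47, None, None, 34]
Definition: a tree is height-balanced if, at every node, |h(left) - h(right)| <= 1 (empty subtree has height -1).
Bottom-up per-node check:
  node 6: h_left=-1, h_right=-1, diff=0 [OK], height=0
  node 34: h_left=-1, h_right=-1, diff=0 [OK], height=0
  node 47: h_left=0, h_right=-1, diff=1 [OK], height=1
  node 13: h_left=0, h_right=1, diff=1 [OK], height=2
  node 4: h_left=-1, h_right=2, diff=3 [FAIL (|-1-2|=3 > 1)], height=3
  node 48: h_left=3, h_right=-1, diff=4 [FAIL (|3--1|=4 > 1)], height=4
Node 4 violates the condition: |-1 - 2| = 3 > 1.
Result: Not balanced


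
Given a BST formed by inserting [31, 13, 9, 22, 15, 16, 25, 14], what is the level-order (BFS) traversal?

Tree insertion order: [31, 13, 9, 22, 15, 16, 25, 14]
Tree (level-order array): [31, 13, None, 9, 22, None, None, 15, 25, 14, 16]
BFS from the root, enqueuing left then right child of each popped node:
  queue [31] -> pop 31, enqueue [13], visited so far: [31]
  queue [13] -> pop 13, enqueue [9, 22], visited so far: [31, 13]
  queue [9, 22] -> pop 9, enqueue [none], visited so far: [31, 13, 9]
  queue [22] -> pop 22, enqueue [15, 25], visited so far: [31, 13, 9, 22]
  queue [15, 25] -> pop 15, enqueue [14, 16], visited so far: [31, 13, 9, 22, 15]
  queue [25, 14, 16] -> pop 25, enqueue [none], visited so far: [31, 13, 9, 22, 15, 25]
  queue [14, 16] -> pop 14, enqueue [none], visited so far: [31, 13, 9, 22, 15, 25, 14]
  queue [16] -> pop 16, enqueue [none], visited so far: [31, 13, 9, 22, 15, 25, 14, 16]
Result: [31, 13, 9, 22, 15, 25, 14, 16]


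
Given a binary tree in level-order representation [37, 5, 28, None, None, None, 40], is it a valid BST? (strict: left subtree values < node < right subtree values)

Level-order array: [37, 5, 28, None, None, None, 40]
Validate using subtree bounds (lo, hi): at each node, require lo < value < hi,
then recurse left with hi=value and right with lo=value.
Preorder trace (stopping at first violation):
  at node 37 with bounds (-inf, +inf): OK
  at node 5 with bounds (-inf, 37): OK
  at node 28 with bounds (37, +inf): VIOLATION
Node 28 violates its bound: not (37 < 28 < +inf).
Result: Not a valid BST


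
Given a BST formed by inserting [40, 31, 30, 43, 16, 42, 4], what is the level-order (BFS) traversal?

Tree insertion order: [40, 31, 30, 43, 16, 42, 4]
Tree (level-order array): [40, 31, 43, 30, None, 42, None, 16, None, None, None, 4]
BFS from the root, enqueuing left then right child of each popped node:
  queue [40] -> pop 40, enqueue [31, 43], visited so far: [40]
  queue [31, 43] -> pop 31, enqueue [30], visited so far: [40, 31]
  queue [43, 30] -> pop 43, enqueue [42], visited so far: [40, 31, 43]
  queue [30, 42] -> pop 30, enqueue [16], visited so far: [40, 31, 43, 30]
  queue [42, 16] -> pop 42, enqueue [none], visited so far: [40, 31, 43, 30, 42]
  queue [16] -> pop 16, enqueue [4], visited so far: [40, 31, 43, 30, 42, 16]
  queue [4] -> pop 4, enqueue [none], visited so far: [40, 31, 43, 30, 42, 16, 4]
Result: [40, 31, 43, 30, 42, 16, 4]


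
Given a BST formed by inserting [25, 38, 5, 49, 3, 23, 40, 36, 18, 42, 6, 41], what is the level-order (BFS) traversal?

Tree insertion order: [25, 38, 5, 49, 3, 23, 40, 36, 18, 42, 6, 41]
Tree (level-order array): [25, 5, 38, 3, 23, 36, 49, None, None, 18, None, None, None, 40, None, 6, None, None, 42, None, None, 41]
BFS from the root, enqueuing left then right child of each popped node:
  queue [25] -> pop 25, enqueue [5, 38], visited so far: [25]
  queue [5, 38] -> pop 5, enqueue [3, 23], visited so far: [25, 5]
  queue [38, 3, 23] -> pop 38, enqueue [36, 49], visited so far: [25, 5, 38]
  queue [3, 23, 36, 49] -> pop 3, enqueue [none], visited so far: [25, 5, 38, 3]
  queue [23, 36, 49] -> pop 23, enqueue [18], visited so far: [25, 5, 38, 3, 23]
  queue [36, 49, 18] -> pop 36, enqueue [none], visited so far: [25, 5, 38, 3, 23, 36]
  queue [49, 18] -> pop 49, enqueue [40], visited so far: [25, 5, 38, 3, 23, 36, 49]
  queue [18, 40] -> pop 18, enqueue [6], visited so far: [25, 5, 38, 3, 23, 36, 49, 18]
  queue [40, 6] -> pop 40, enqueue [42], visited so far: [25, 5, 38, 3, 23, 36, 49, 18, 40]
  queue [6, 42] -> pop 6, enqueue [none], visited so far: [25, 5, 38, 3, 23, 36, 49, 18, 40, 6]
  queue [42] -> pop 42, enqueue [41], visited so far: [25, 5, 38, 3, 23, 36, 49, 18, 40, 6, 42]
  queue [41] -> pop 41, enqueue [none], visited so far: [25, 5, 38, 3, 23, 36, 49, 18, 40, 6, 42, 41]
Result: [25, 5, 38, 3, 23, 36, 49, 18, 40, 6, 42, 41]


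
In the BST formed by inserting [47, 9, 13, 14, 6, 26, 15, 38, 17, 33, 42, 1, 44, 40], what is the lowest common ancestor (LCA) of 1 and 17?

Tree insertion order: [47, 9, 13, 14, 6, 26, 15, 38, 17, 33, 42, 1, 44, 40]
Tree (level-order array): [47, 9, None, 6, 13, 1, None, None, 14, None, None, None, 26, 15, 38, None, 17, 33, 42, None, None, None, None, 40, 44]
In a BST, the LCA of p=1, q=17 is the first node v on the
root-to-leaf path with p <= v <= q (go left if both < v, right if both > v).
Walk from root:
  at 47: both 1 and 17 < 47, go left
  at 9: 1 <= 9 <= 17, this is the LCA
LCA = 9


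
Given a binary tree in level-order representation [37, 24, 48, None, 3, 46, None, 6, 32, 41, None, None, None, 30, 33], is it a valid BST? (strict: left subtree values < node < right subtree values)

Level-order array: [37, 24, 48, None, 3, 46, None, 6, 32, 41, None, None, None, 30, 33]
Validate using subtree bounds (lo, hi): at each node, require lo < value < hi,
then recurse left with hi=value and right with lo=value.
Preorder trace (stopping at first violation):
  at node 37 with bounds (-inf, +inf): OK
  at node 24 with bounds (-inf, 37): OK
  at node 3 with bounds (24, 37): VIOLATION
Node 3 violates its bound: not (24 < 3 < 37).
Result: Not a valid BST


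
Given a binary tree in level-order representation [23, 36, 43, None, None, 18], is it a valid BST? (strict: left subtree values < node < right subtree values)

Level-order array: [23, 36, 43, None, None, 18]
Validate using subtree bounds (lo, hi): at each node, require lo < value < hi,
then recurse left with hi=value and right with lo=value.
Preorder trace (stopping at first violation):
  at node 23 with bounds (-inf, +inf): OK
  at node 36 with bounds (-inf, 23): VIOLATION
Node 36 violates its bound: not (-inf < 36 < 23).
Result: Not a valid BST


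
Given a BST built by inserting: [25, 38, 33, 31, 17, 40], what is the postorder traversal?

Tree insertion order: [25, 38, 33, 31, 17, 40]
Tree (level-order array): [25, 17, 38, None, None, 33, 40, 31]
Postorder traversal: [17, 31, 33, 40, 38, 25]


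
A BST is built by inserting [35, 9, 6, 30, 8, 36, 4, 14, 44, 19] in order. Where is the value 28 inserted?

Starting tree (level order): [35, 9, 36, 6, 30, None, 44, 4, 8, 14, None, None, None, None, None, None, None, None, 19]
Insertion path: 35 -> 9 -> 30 -> 14 -> 19
Result: insert 28 as right child of 19
Final tree (level order): [35, 9, 36, 6, 30, None, 44, 4, 8, 14, None, None, None, None, None, None, None, None, 19, None, 28]


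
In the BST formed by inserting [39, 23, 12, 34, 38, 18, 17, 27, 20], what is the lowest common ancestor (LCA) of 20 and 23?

Tree insertion order: [39, 23, 12, 34, 38, 18, 17, 27, 20]
Tree (level-order array): [39, 23, None, 12, 34, None, 18, 27, 38, 17, 20]
In a BST, the LCA of p=20, q=23 is the first node v on the
root-to-leaf path with p <= v <= q (go left if both < v, right if both > v).
Walk from root:
  at 39: both 20 and 23 < 39, go left
  at 23: 20 <= 23 <= 23, this is the LCA
LCA = 23


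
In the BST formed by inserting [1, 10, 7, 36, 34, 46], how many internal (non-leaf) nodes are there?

Tree built from: [1, 10, 7, 36, 34, 46]
Tree (level-order array): [1, None, 10, 7, 36, None, None, 34, 46]
Rule: An internal node has at least one child.
Per-node child counts:
  node 1: 1 child(ren)
  node 10: 2 child(ren)
  node 7: 0 child(ren)
  node 36: 2 child(ren)
  node 34: 0 child(ren)
  node 46: 0 child(ren)
Matching nodes: [1, 10, 36]
Count of internal (non-leaf) nodes: 3


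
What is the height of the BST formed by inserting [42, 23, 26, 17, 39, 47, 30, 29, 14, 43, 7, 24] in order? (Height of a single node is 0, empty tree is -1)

Insertion order: [42, 23, 26, 17, 39, 47, 30, 29, 14, 43, 7, 24]
Tree (level-order array): [42, 23, 47, 17, 26, 43, None, 14, None, 24, 39, None, None, 7, None, None, None, 30, None, None, None, 29]
Compute height bottom-up (empty subtree = -1):
  height(7) = 1 + max(-1, -1) = 0
  height(14) = 1 + max(0, -1) = 1
  height(17) = 1 + max(1, -1) = 2
  height(24) = 1 + max(-1, -1) = 0
  height(29) = 1 + max(-1, -1) = 0
  height(30) = 1 + max(0, -1) = 1
  height(39) = 1 + max(1, -1) = 2
  height(26) = 1 + max(0, 2) = 3
  height(23) = 1 + max(2, 3) = 4
  height(43) = 1 + max(-1, -1) = 0
  height(47) = 1 + max(0, -1) = 1
  height(42) = 1 + max(4, 1) = 5
Height = 5


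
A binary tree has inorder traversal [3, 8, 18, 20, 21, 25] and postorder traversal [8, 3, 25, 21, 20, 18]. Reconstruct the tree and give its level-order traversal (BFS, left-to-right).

Inorder:   [3, 8, 18, 20, 21, 25]
Postorder: [8, 3, 25, 21, 20, 18]
Algorithm: postorder visits root last, so walk postorder right-to-left;
each value is the root of the current inorder slice — split it at that
value, recurse on the right subtree first, then the left.
Recursive splits:
  root=18; inorder splits into left=[3, 8], right=[20, 21, 25]
  root=20; inorder splits into left=[], right=[21, 25]
  root=21; inorder splits into left=[], right=[25]
  root=25; inorder splits into left=[], right=[]
  root=3; inorder splits into left=[], right=[8]
  root=8; inorder splits into left=[], right=[]
Reconstructed level-order: [18, 3, 20, 8, 21, 25]


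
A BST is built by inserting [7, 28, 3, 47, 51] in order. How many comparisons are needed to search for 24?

Search path for 24: 7 -> 28
Found: False
Comparisons: 2


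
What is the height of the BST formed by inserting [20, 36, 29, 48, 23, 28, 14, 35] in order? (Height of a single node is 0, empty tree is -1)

Insertion order: [20, 36, 29, 48, 23, 28, 14, 35]
Tree (level-order array): [20, 14, 36, None, None, 29, 48, 23, 35, None, None, None, 28]
Compute height bottom-up (empty subtree = -1):
  height(14) = 1 + max(-1, -1) = 0
  height(28) = 1 + max(-1, -1) = 0
  height(23) = 1 + max(-1, 0) = 1
  height(35) = 1 + max(-1, -1) = 0
  height(29) = 1 + max(1, 0) = 2
  height(48) = 1 + max(-1, -1) = 0
  height(36) = 1 + max(2, 0) = 3
  height(20) = 1 + max(0, 3) = 4
Height = 4


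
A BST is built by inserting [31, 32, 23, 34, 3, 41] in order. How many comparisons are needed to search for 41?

Search path for 41: 31 -> 32 -> 34 -> 41
Found: True
Comparisons: 4


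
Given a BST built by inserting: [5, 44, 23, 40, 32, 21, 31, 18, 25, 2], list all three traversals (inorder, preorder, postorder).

Tree insertion order: [5, 44, 23, 40, 32, 21, 31, 18, 25, 2]
Tree (level-order array): [5, 2, 44, None, None, 23, None, 21, 40, 18, None, 32, None, None, None, 31, None, 25]
Inorder (L, root, R): [2, 5, 18, 21, 23, 25, 31, 32, 40, 44]
Preorder (root, L, R): [5, 2, 44, 23, 21, 18, 40, 32, 31, 25]
Postorder (L, R, root): [2, 18, 21, 25, 31, 32, 40, 23, 44, 5]


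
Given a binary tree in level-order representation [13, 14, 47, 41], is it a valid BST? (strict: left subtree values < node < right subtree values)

Level-order array: [13, 14, 47, 41]
Validate using subtree bounds (lo, hi): at each node, require lo < value < hi,
then recurse left with hi=value and right with lo=value.
Preorder trace (stopping at first violation):
  at node 13 with bounds (-inf, +inf): OK
  at node 14 with bounds (-inf, 13): VIOLATION
Node 14 violates its bound: not (-inf < 14 < 13).
Result: Not a valid BST


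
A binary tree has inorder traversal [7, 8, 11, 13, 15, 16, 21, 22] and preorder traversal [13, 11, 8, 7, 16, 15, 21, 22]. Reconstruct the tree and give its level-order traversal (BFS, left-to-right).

Inorder:  [7, 8, 11, 13, 15, 16, 21, 22]
Preorder: [13, 11, 8, 7, 16, 15, 21, 22]
Algorithm: preorder visits root first, so consume preorder in order;
for each root, split the current inorder slice at that value into
left-subtree inorder and right-subtree inorder, then recurse.
Recursive splits:
  root=13; inorder splits into left=[7, 8, 11], right=[15, 16, 21, 22]
  root=11; inorder splits into left=[7, 8], right=[]
  root=8; inorder splits into left=[7], right=[]
  root=7; inorder splits into left=[], right=[]
  root=16; inorder splits into left=[15], right=[21, 22]
  root=15; inorder splits into left=[], right=[]
  root=21; inorder splits into left=[], right=[22]
  root=22; inorder splits into left=[], right=[]
Reconstructed level-order: [13, 11, 16, 8, 15, 21, 7, 22]


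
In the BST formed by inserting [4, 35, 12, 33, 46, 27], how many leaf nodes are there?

Tree built from: [4, 35, 12, 33, 46, 27]
Tree (level-order array): [4, None, 35, 12, 46, None, 33, None, None, 27]
Rule: A leaf has 0 children.
Per-node child counts:
  node 4: 1 child(ren)
  node 35: 2 child(ren)
  node 12: 1 child(ren)
  node 33: 1 child(ren)
  node 27: 0 child(ren)
  node 46: 0 child(ren)
Matching nodes: [27, 46]
Count of leaf nodes: 2


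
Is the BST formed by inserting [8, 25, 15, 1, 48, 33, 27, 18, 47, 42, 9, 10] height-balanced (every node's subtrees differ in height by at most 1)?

Tree (level-order array): [8, 1, 25, None, None, 15, 48, 9, 18, 33, None, None, 10, None, None, 27, 47, None, None, None, None, 42]
Definition: a tree is height-balanced if, at every node, |h(left) - h(right)| <= 1 (empty subtree has height -1).
Bottom-up per-node check:
  node 1: h_left=-1, h_right=-1, diff=0 [OK], height=0
  node 10: h_left=-1, h_right=-1, diff=0 [OK], height=0
  node 9: h_left=-1, h_right=0, diff=1 [OK], height=1
  node 18: h_left=-1, h_right=-1, diff=0 [OK], height=0
  node 15: h_left=1, h_right=0, diff=1 [OK], height=2
  node 27: h_left=-1, h_right=-1, diff=0 [OK], height=0
  node 42: h_left=-1, h_right=-1, diff=0 [OK], height=0
  node 47: h_left=0, h_right=-1, diff=1 [OK], height=1
  node 33: h_left=0, h_right=1, diff=1 [OK], height=2
  node 48: h_left=2, h_right=-1, diff=3 [FAIL (|2--1|=3 > 1)], height=3
  node 25: h_left=2, h_right=3, diff=1 [OK], height=4
  node 8: h_left=0, h_right=4, diff=4 [FAIL (|0-4|=4 > 1)], height=5
Node 48 violates the condition: |2 - -1| = 3 > 1.
Result: Not balanced


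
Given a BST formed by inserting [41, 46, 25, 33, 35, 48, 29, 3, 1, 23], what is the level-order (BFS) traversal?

Tree insertion order: [41, 46, 25, 33, 35, 48, 29, 3, 1, 23]
Tree (level-order array): [41, 25, 46, 3, 33, None, 48, 1, 23, 29, 35]
BFS from the root, enqueuing left then right child of each popped node:
  queue [41] -> pop 41, enqueue [25, 46], visited so far: [41]
  queue [25, 46] -> pop 25, enqueue [3, 33], visited so far: [41, 25]
  queue [46, 3, 33] -> pop 46, enqueue [48], visited so far: [41, 25, 46]
  queue [3, 33, 48] -> pop 3, enqueue [1, 23], visited so far: [41, 25, 46, 3]
  queue [33, 48, 1, 23] -> pop 33, enqueue [29, 35], visited so far: [41, 25, 46, 3, 33]
  queue [48, 1, 23, 29, 35] -> pop 48, enqueue [none], visited so far: [41, 25, 46, 3, 33, 48]
  queue [1, 23, 29, 35] -> pop 1, enqueue [none], visited so far: [41, 25, 46, 3, 33, 48, 1]
  queue [23, 29, 35] -> pop 23, enqueue [none], visited so far: [41, 25, 46, 3, 33, 48, 1, 23]
  queue [29, 35] -> pop 29, enqueue [none], visited so far: [41, 25, 46, 3, 33, 48, 1, 23, 29]
  queue [35] -> pop 35, enqueue [none], visited so far: [41, 25, 46, 3, 33, 48, 1, 23, 29, 35]
Result: [41, 25, 46, 3, 33, 48, 1, 23, 29, 35]


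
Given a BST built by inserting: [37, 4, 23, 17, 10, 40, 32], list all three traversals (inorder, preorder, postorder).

Tree insertion order: [37, 4, 23, 17, 10, 40, 32]
Tree (level-order array): [37, 4, 40, None, 23, None, None, 17, 32, 10]
Inorder (L, root, R): [4, 10, 17, 23, 32, 37, 40]
Preorder (root, L, R): [37, 4, 23, 17, 10, 32, 40]
Postorder (L, R, root): [10, 17, 32, 23, 4, 40, 37]


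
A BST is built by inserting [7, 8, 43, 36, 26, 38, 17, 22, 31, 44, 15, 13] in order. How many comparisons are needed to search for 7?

Search path for 7: 7
Found: True
Comparisons: 1


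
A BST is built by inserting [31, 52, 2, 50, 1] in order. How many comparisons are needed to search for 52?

Search path for 52: 31 -> 52
Found: True
Comparisons: 2


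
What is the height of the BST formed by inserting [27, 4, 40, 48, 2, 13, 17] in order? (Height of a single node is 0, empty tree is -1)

Insertion order: [27, 4, 40, 48, 2, 13, 17]
Tree (level-order array): [27, 4, 40, 2, 13, None, 48, None, None, None, 17]
Compute height bottom-up (empty subtree = -1):
  height(2) = 1 + max(-1, -1) = 0
  height(17) = 1 + max(-1, -1) = 0
  height(13) = 1 + max(-1, 0) = 1
  height(4) = 1 + max(0, 1) = 2
  height(48) = 1 + max(-1, -1) = 0
  height(40) = 1 + max(-1, 0) = 1
  height(27) = 1 + max(2, 1) = 3
Height = 3


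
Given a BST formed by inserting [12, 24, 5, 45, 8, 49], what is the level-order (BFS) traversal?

Tree insertion order: [12, 24, 5, 45, 8, 49]
Tree (level-order array): [12, 5, 24, None, 8, None, 45, None, None, None, 49]
BFS from the root, enqueuing left then right child of each popped node:
  queue [12] -> pop 12, enqueue [5, 24], visited so far: [12]
  queue [5, 24] -> pop 5, enqueue [8], visited so far: [12, 5]
  queue [24, 8] -> pop 24, enqueue [45], visited so far: [12, 5, 24]
  queue [8, 45] -> pop 8, enqueue [none], visited so far: [12, 5, 24, 8]
  queue [45] -> pop 45, enqueue [49], visited so far: [12, 5, 24, 8, 45]
  queue [49] -> pop 49, enqueue [none], visited so far: [12, 5, 24, 8, 45, 49]
Result: [12, 5, 24, 8, 45, 49]


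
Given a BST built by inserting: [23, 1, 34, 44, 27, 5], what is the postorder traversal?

Tree insertion order: [23, 1, 34, 44, 27, 5]
Tree (level-order array): [23, 1, 34, None, 5, 27, 44]
Postorder traversal: [5, 1, 27, 44, 34, 23]


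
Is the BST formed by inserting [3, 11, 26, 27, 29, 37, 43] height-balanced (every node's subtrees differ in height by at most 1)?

Tree (level-order array): [3, None, 11, None, 26, None, 27, None, 29, None, 37, None, 43]
Definition: a tree is height-balanced if, at every node, |h(left) - h(right)| <= 1 (empty subtree has height -1).
Bottom-up per-node check:
  node 43: h_left=-1, h_right=-1, diff=0 [OK], height=0
  node 37: h_left=-1, h_right=0, diff=1 [OK], height=1
  node 29: h_left=-1, h_right=1, diff=2 [FAIL (|-1-1|=2 > 1)], height=2
  node 27: h_left=-1, h_right=2, diff=3 [FAIL (|-1-2|=3 > 1)], height=3
  node 26: h_left=-1, h_right=3, diff=4 [FAIL (|-1-3|=4 > 1)], height=4
  node 11: h_left=-1, h_right=4, diff=5 [FAIL (|-1-4|=5 > 1)], height=5
  node 3: h_left=-1, h_right=5, diff=6 [FAIL (|-1-5|=6 > 1)], height=6
Node 29 violates the condition: |-1 - 1| = 2 > 1.
Result: Not balanced


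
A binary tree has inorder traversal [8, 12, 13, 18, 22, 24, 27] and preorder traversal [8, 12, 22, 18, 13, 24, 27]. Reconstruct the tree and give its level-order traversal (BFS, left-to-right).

Inorder:  [8, 12, 13, 18, 22, 24, 27]
Preorder: [8, 12, 22, 18, 13, 24, 27]
Algorithm: preorder visits root first, so consume preorder in order;
for each root, split the current inorder slice at that value into
left-subtree inorder and right-subtree inorder, then recurse.
Recursive splits:
  root=8; inorder splits into left=[], right=[12, 13, 18, 22, 24, 27]
  root=12; inorder splits into left=[], right=[13, 18, 22, 24, 27]
  root=22; inorder splits into left=[13, 18], right=[24, 27]
  root=18; inorder splits into left=[13], right=[]
  root=13; inorder splits into left=[], right=[]
  root=24; inorder splits into left=[], right=[27]
  root=27; inorder splits into left=[], right=[]
Reconstructed level-order: [8, 12, 22, 18, 24, 13, 27]


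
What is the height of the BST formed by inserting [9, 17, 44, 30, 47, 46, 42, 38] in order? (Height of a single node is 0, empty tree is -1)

Insertion order: [9, 17, 44, 30, 47, 46, 42, 38]
Tree (level-order array): [9, None, 17, None, 44, 30, 47, None, 42, 46, None, 38]
Compute height bottom-up (empty subtree = -1):
  height(38) = 1 + max(-1, -1) = 0
  height(42) = 1 + max(0, -1) = 1
  height(30) = 1 + max(-1, 1) = 2
  height(46) = 1 + max(-1, -1) = 0
  height(47) = 1 + max(0, -1) = 1
  height(44) = 1 + max(2, 1) = 3
  height(17) = 1 + max(-1, 3) = 4
  height(9) = 1 + max(-1, 4) = 5
Height = 5


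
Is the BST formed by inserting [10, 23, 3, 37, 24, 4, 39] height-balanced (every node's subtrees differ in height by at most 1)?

Tree (level-order array): [10, 3, 23, None, 4, None, 37, None, None, 24, 39]
Definition: a tree is height-balanced if, at every node, |h(left) - h(right)| <= 1 (empty subtree has height -1).
Bottom-up per-node check:
  node 4: h_left=-1, h_right=-1, diff=0 [OK], height=0
  node 3: h_left=-1, h_right=0, diff=1 [OK], height=1
  node 24: h_left=-1, h_right=-1, diff=0 [OK], height=0
  node 39: h_left=-1, h_right=-1, diff=0 [OK], height=0
  node 37: h_left=0, h_right=0, diff=0 [OK], height=1
  node 23: h_left=-1, h_right=1, diff=2 [FAIL (|-1-1|=2 > 1)], height=2
  node 10: h_left=1, h_right=2, diff=1 [OK], height=3
Node 23 violates the condition: |-1 - 1| = 2 > 1.
Result: Not balanced


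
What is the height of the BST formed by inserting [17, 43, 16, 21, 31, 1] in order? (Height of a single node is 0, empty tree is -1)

Insertion order: [17, 43, 16, 21, 31, 1]
Tree (level-order array): [17, 16, 43, 1, None, 21, None, None, None, None, 31]
Compute height bottom-up (empty subtree = -1):
  height(1) = 1 + max(-1, -1) = 0
  height(16) = 1 + max(0, -1) = 1
  height(31) = 1 + max(-1, -1) = 0
  height(21) = 1 + max(-1, 0) = 1
  height(43) = 1 + max(1, -1) = 2
  height(17) = 1 + max(1, 2) = 3
Height = 3


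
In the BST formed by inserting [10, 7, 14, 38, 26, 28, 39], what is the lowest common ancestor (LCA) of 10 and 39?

Tree insertion order: [10, 7, 14, 38, 26, 28, 39]
Tree (level-order array): [10, 7, 14, None, None, None, 38, 26, 39, None, 28]
In a BST, the LCA of p=10, q=39 is the first node v on the
root-to-leaf path with p <= v <= q (go left if both < v, right if both > v).
Walk from root:
  at 10: 10 <= 10 <= 39, this is the LCA
LCA = 10


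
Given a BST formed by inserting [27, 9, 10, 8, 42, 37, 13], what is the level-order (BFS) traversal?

Tree insertion order: [27, 9, 10, 8, 42, 37, 13]
Tree (level-order array): [27, 9, 42, 8, 10, 37, None, None, None, None, 13]
BFS from the root, enqueuing left then right child of each popped node:
  queue [27] -> pop 27, enqueue [9, 42], visited so far: [27]
  queue [9, 42] -> pop 9, enqueue [8, 10], visited so far: [27, 9]
  queue [42, 8, 10] -> pop 42, enqueue [37], visited so far: [27, 9, 42]
  queue [8, 10, 37] -> pop 8, enqueue [none], visited so far: [27, 9, 42, 8]
  queue [10, 37] -> pop 10, enqueue [13], visited so far: [27, 9, 42, 8, 10]
  queue [37, 13] -> pop 37, enqueue [none], visited so far: [27, 9, 42, 8, 10, 37]
  queue [13] -> pop 13, enqueue [none], visited so far: [27, 9, 42, 8, 10, 37, 13]
Result: [27, 9, 42, 8, 10, 37, 13]


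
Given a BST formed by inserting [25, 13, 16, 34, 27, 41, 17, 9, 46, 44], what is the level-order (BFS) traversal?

Tree insertion order: [25, 13, 16, 34, 27, 41, 17, 9, 46, 44]
Tree (level-order array): [25, 13, 34, 9, 16, 27, 41, None, None, None, 17, None, None, None, 46, None, None, 44]
BFS from the root, enqueuing left then right child of each popped node:
  queue [25] -> pop 25, enqueue [13, 34], visited so far: [25]
  queue [13, 34] -> pop 13, enqueue [9, 16], visited so far: [25, 13]
  queue [34, 9, 16] -> pop 34, enqueue [27, 41], visited so far: [25, 13, 34]
  queue [9, 16, 27, 41] -> pop 9, enqueue [none], visited so far: [25, 13, 34, 9]
  queue [16, 27, 41] -> pop 16, enqueue [17], visited so far: [25, 13, 34, 9, 16]
  queue [27, 41, 17] -> pop 27, enqueue [none], visited so far: [25, 13, 34, 9, 16, 27]
  queue [41, 17] -> pop 41, enqueue [46], visited so far: [25, 13, 34, 9, 16, 27, 41]
  queue [17, 46] -> pop 17, enqueue [none], visited so far: [25, 13, 34, 9, 16, 27, 41, 17]
  queue [46] -> pop 46, enqueue [44], visited so far: [25, 13, 34, 9, 16, 27, 41, 17, 46]
  queue [44] -> pop 44, enqueue [none], visited so far: [25, 13, 34, 9, 16, 27, 41, 17, 46, 44]
Result: [25, 13, 34, 9, 16, 27, 41, 17, 46, 44]


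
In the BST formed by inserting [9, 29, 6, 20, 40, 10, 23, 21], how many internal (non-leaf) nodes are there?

Tree built from: [9, 29, 6, 20, 40, 10, 23, 21]
Tree (level-order array): [9, 6, 29, None, None, 20, 40, 10, 23, None, None, None, None, 21]
Rule: An internal node has at least one child.
Per-node child counts:
  node 9: 2 child(ren)
  node 6: 0 child(ren)
  node 29: 2 child(ren)
  node 20: 2 child(ren)
  node 10: 0 child(ren)
  node 23: 1 child(ren)
  node 21: 0 child(ren)
  node 40: 0 child(ren)
Matching nodes: [9, 29, 20, 23]
Count of internal (non-leaf) nodes: 4
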